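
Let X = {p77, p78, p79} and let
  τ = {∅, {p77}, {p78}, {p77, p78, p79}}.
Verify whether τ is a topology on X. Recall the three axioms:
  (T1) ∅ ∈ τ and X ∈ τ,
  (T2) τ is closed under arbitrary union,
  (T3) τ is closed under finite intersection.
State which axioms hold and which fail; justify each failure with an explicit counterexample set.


τ is NOT a topology on X.

Axiom (T1): ∅ ∈ τ? Yes; X ∈ τ? Yes.
Axiom (T2/T3): check pairwise unions and intersections of members of τ.
Counterexample for (T2): {p77} ∪ {p78} = {p77, p78} ∉ τ. Therefore τ is NOT a topology.


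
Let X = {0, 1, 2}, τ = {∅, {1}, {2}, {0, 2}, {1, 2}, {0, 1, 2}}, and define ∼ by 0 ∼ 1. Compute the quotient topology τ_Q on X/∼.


X/∼ = {[0=1], [2]}; |τ_Q| = 3.

Equivalence classes: [0=1], [2].
Quotient map π: X → X/∼ sends 0 ↦ [0=1], 1 ↦ [0=1], 2 ↦ [2].
For each subset V ⊆ X/∼, compute π^{-1}(V) ⊆ X and check whether π^{-1}(V) ∈ τ. V is open in τ_Q iff π^{-1}(V) ∈ τ.
  V = {}: π^{-1}(V) = ∅ ∈ τ ✓.
  V = {[0=1]}: π^{-1}(V) = {0, 1} ∉ τ ✗.
  V = {[2]}: π^{-1}(V) = {2} ∈ τ ✓.
  V = {[0=1], [2]}: π^{-1}(V) = {0, 1, 2} ∈ τ ✓.
Open sets in the quotient: τ_Q = {{}, {[2]}, {[0=1], [2]}} (3 elements).


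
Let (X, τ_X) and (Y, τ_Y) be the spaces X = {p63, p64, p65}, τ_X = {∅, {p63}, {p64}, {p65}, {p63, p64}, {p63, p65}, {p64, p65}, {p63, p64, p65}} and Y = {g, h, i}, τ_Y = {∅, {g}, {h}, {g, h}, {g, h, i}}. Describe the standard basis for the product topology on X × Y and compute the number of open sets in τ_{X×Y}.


Basis B = {∅ × ∅, {p63} × {g}, {p63} × {h}, {p64} × {g}, {p64} × {h}, {p65} × {g}, {p65} × {h}, {p63} × {g, h}, {p63, p64} × {g}, {p63, p65} × {g}, {p63, p64} × {h}, {p63, p65} × {h}, {p64} × {g, h}, {p64, p65} × {g}, {p64, p65} × {h}, {p65} × {g, h}, {p63} × {g, h, i}, {p63, p64, p65} × {g}, {p63, p64, p65} × {h}, {p64} × {g, h, i}, {p65} × {g, h, i}, {p63, p64} × {g, h}, {p63, p65} × {g, h}, {p64, p65} × {g, h}, {p63, p64} × {g, h, i}, {p63, p65} × {g, h, i}, {p63, p64, p65} × {g, h}, {p64, p65} × {g, h, i}, {p63, p64, p65} × {g, h, i}}; |τ_{X×Y}| = 125.

Enumerate products U × V with U ∈ τ_X, V ∈ τ_Y (deduplicated):
  ∅ × ∅ = {} (∅)
  {p63} × {g} = {(p63,g)}
  {p63} × {h} = {(p63,h)}
  {p64} × {g} = {(p64,g)}
  {p64} × {h} = {(p64,h)}
  {p65} × {g} = {(p65,g)}
  {p65} × {h} = {(p65,h)}
  {p63} × {g, h} = {(p63,g), (p63,h)}
  {p63, p64} × {g} = {(p63,g), (p64,g)}
  {p63, p65} × {g} = {(p63,g), (p65,g)}
  {p63, p64} × {h} = {(p63,h), (p64,h)}
  {p63, p65} × {h} = {(p63,h), (p65,h)}
  {p64} × {g, h} = {(p64,g), (p64,h)}
  {p64, p65} × {g} = {(p64,g), (p65,g)}
  {p64, p65} × {h} = {(p64,h), (p65,h)}
  {p65} × {g, h} = {(p65,g), (p65,h)}
  {p63} × {g, h, i} = {(p63,g), (p63,h), (p63,i)}
  {p63, p64, p65} × {g} = {(p63,g), (p64,g), (p65,g)}
  {p63, p64, p65} × {h} = {(p63,h), (p64,h), (p65,h)}
  {p64} × {g, h, i} = {(p64,g), (p64,h), (p64,i)}
  {p65} × {g, h, i} = {(p65,g), (p65,h), (p65,i)}
  {p63, p64} × {g, h} = {(p63,g), (p63,h), (p64,g), (p64,h)}
  {p63, p65} × {g, h} = {(p63,g), (p63,h), (p65,g), (p65,h)}
  {p64, p65} × {g, h} = {(p64,g), (p64,h), (p65,g), (p65,h)}
  {p63, p64} × {g, h, i} = {(p63,g), (p63,h), (p63,i), (p64,g), (p64,h), (p64,i)}
  {p63, p65} × {g, h, i} = {(p63,g), (p63,h), (p63,i), (p65,g), (p65,h), (p65,i)}
  {p63, p64, p65} × {g, h} = {(p63,g), (p63,h), (p64,g), (p64,h), (p65,g), (p65,h)}
  {p64, p65} × {g, h, i} = {(p64,g), (p64,h), (p64,i), (p65,g), (p65,h), (p65,i)}
  {p63, p64, p65} × {g, h, i} = {(p63,g), (p63,h), (p63,i), (p64,g), (p64,h), (p64,i), (p65,g), (p65,h), (p65,i)}
These 29 distinct sets form the basis B.
Close under arbitrary unions to get τ_{X×Y}; counting gives |τ_{X×Y}| = 125.


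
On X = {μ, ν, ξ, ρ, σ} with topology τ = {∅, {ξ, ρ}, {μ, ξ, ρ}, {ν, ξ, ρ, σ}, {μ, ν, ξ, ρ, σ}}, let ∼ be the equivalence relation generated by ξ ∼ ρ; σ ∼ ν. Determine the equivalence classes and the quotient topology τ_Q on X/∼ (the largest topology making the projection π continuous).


X/∼ = {[μ], [ν=σ], [ξ=ρ]}; |τ_Q| = 5.

Equivalence classes: [μ], [ν=σ], [ξ=ρ].
Quotient map π: X → X/∼ sends μ ↦ [μ], ν ↦ [ν=σ], ξ ↦ [ξ=ρ], ρ ↦ [ξ=ρ], σ ↦ [ν=σ].
For each subset V ⊆ X/∼, compute π^{-1}(V) ⊆ X and check whether π^{-1}(V) ∈ τ. V is open in τ_Q iff π^{-1}(V) ∈ τ.
  V = {}: π^{-1}(V) = ∅ ∈ τ ✓.
  V = {[μ]}: π^{-1}(V) = {μ} ∉ τ ✗.
  V = {[ν=σ]}: π^{-1}(V) = {ν, σ} ∉ τ ✗.
  V = {[μ], [ν=σ]}: π^{-1}(V) = {μ, ν, σ} ∉ τ ✗.
  V = {[ξ=ρ]}: π^{-1}(V) = {ξ, ρ} ∈ τ ✓.
  V = {[μ], [ξ=ρ]}: π^{-1}(V) = {μ, ξ, ρ} ∈ τ ✓.
  V = {[ν=σ], [ξ=ρ]}: π^{-1}(V) = {ν, ξ, ρ, σ} ∈ τ ✓.
  V = {[μ], [ν=σ], [ξ=ρ]}: π^{-1}(V) = {μ, ν, ξ, ρ, σ} ∈ τ ✓.
Open sets in the quotient: τ_Q = {{}, {[ξ=ρ]}, {[μ], [ξ=ρ]}, {[ν=σ], [ξ=ρ]}, {[μ], [ν=σ], [ξ=ρ]}} (5 elements).


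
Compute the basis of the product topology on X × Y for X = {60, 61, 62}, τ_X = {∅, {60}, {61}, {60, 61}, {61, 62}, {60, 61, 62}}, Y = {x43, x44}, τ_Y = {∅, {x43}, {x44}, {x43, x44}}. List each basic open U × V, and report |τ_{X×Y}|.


Basis B = {∅ × ∅, {60} × {x43}, {60} × {x44}, {61} × {x43}, {61} × {x44}, {60} × {x43, x44}, {60, 61} × {x43}, {60, 61} × {x44}, {61} × {x43, x44}, {61, 62} × {x43}, {61, 62} × {x44}, {60, 61, 62} × {x43}, {60, 61, 62} × {x44}, {60, 61} × {x43, x44}, {61, 62} × {x43, x44}, {60, 61, 62} × {x43, x44}}; |τ_{X×Y}| = 36.

Enumerate products U × V with U ∈ τ_X, V ∈ τ_Y (deduplicated):
  ∅ × ∅ = {} (∅)
  {60} × {x43} = {(60,x43)}
  {60} × {x44} = {(60,x44)}
  {61} × {x43} = {(61,x43)}
  {61} × {x44} = {(61,x44)}
  {60} × {x43, x44} = {(60,x43), (60,x44)}
  {60, 61} × {x43} = {(60,x43), (61,x43)}
  {60, 61} × {x44} = {(60,x44), (61,x44)}
  {61} × {x43, x44} = {(61,x43), (61,x44)}
  {61, 62} × {x43} = {(61,x43), (62,x43)}
  {61, 62} × {x44} = {(61,x44), (62,x44)}
  {60, 61, 62} × {x43} = {(60,x43), (61,x43), (62,x43)}
  {60, 61, 62} × {x44} = {(60,x44), (61,x44), (62,x44)}
  {60, 61} × {x43, x44} = {(60,x43), (60,x44), (61,x43), (61,x44)}
  {61, 62} × {x43, x44} = {(61,x43), (61,x44), (62,x43), (62,x44)}
  {60, 61, 62} × {x43, x44} = {(60,x43), (60,x44), (61,x43), (61,x44), (62,x43), (62,x44)}
These 16 distinct sets form the basis B.
Close under arbitrary unions to get τ_{X×Y}; counting gives |τ_{X×Y}| = 36.


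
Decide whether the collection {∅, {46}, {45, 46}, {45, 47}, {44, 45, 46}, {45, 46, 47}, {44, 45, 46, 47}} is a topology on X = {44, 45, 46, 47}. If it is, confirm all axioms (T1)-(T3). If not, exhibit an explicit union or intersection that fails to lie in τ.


τ is NOT a topology on X.

Axiom (T1): ∅ ∈ τ? Yes; X ∈ τ? Yes.
Axiom (T2/T3): check pairwise unions and intersections of members of τ.
Counterexample for (T3): {45, 46} ∩ {45, 47} = {45} ∉ τ. Therefore τ is NOT a topology.


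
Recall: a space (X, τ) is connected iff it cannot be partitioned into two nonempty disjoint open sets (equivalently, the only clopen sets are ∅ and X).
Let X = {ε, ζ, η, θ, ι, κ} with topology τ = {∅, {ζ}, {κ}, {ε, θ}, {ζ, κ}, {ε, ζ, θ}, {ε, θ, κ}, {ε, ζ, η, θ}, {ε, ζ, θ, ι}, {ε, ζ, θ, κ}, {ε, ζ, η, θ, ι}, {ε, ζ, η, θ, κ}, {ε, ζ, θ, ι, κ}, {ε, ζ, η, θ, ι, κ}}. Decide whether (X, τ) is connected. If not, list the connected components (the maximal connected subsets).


(X, τ) is disconnected; components = [{κ}, {ε, ζ, η, θ, ι}].

Find clopen sets (U ∈ τ with X ∖ U ∈ τ):
  U = ∅, X ∖ U = {ε, ζ, η, θ, ι, κ} — both open, so U is clopen.
  U = {κ}, X ∖ U = {ε, ζ, η, θ, ι} — both open, so U is clopen.
  U = {ε, ζ, η, θ, ι}, X ∖ U = {κ} — both open, so U is clopen.
  U = {ε, ζ, η, θ, ι, κ}, X ∖ U = ∅ — both open, so U is clopen.
Nontrivial clopen(s) exist: e.g. {ε, ζ, η, θ, ι}. So (X, τ) is disconnected.
Compute connected components by grouping points that agree on all clopens:
  component: {κ}
  component: {ε, ζ, η, θ, ι}


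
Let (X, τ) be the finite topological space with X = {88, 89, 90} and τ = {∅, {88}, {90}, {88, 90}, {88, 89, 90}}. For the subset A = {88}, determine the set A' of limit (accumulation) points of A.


A' = {89}

For each x ∈ X, list the open sets U ∈ τ with x ∈ U, then check whether U ∩ (A ∖ {x}) ≠ ∅ for every such U.
  x = 88: open {88} ∋ x has {88} ∩ (A ∖ {88}) = ∅, so x is NOT a limit point.
  x = 89: opens ∋ x are {88, 89, 90}; each meets A ∖ {89}, so x IS a limit point.
  x = 90: open {90} ∋ x has {90} ∩ (A ∖ {90}) = ∅, so x is NOT a limit point.
Collecting: A' = {89}.


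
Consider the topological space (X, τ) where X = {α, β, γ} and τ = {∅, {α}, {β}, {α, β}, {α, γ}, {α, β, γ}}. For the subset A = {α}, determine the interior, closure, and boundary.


int(A) = {α}, cl(A) = {α, γ}, ∂A = {γ}.

Closed sets in (X, τ) are complements of opens:
  closed(X, τ) = {∅, {β}, {γ}, {α, γ}, {β, γ}, {α, β, γ}}.
int(A) = ⋃ {U ∈ τ : U ⊆ A}. Opens contained in A: ∅, {α}.
Taking the union of these: int(A) = {α}.
cl(A) = ⋂ {C closed : A ⊆ C}. Closed sets containing A: {α, γ}, {α, β, γ}.
Intersecting these: cl(A) = {α, γ}.
∂A = cl(A) ∖ int(A) = {α, γ} ∖ {α} = {γ}.


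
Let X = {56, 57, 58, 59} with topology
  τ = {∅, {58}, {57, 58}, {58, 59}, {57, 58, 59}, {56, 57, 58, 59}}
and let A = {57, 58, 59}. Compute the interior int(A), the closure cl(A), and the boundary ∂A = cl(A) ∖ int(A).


int(A) = {57, 58, 59}, cl(A) = {56, 57, 58, 59}, ∂A = {56}.

Closed sets in (X, τ) are complements of opens:
  closed(X, τ) = {∅, {56}, {56, 57}, {56, 59}, {56, 57, 59}, {56, 57, 58, 59}}.
int(A) = ⋃ {U ∈ τ : U ⊆ A}. Opens contained in A: ∅, {58}, {57, 58}, {58, 59}, {57, 58, 59}.
Taking the union of these: int(A) = {57, 58, 59}.
cl(A) = ⋂ {C closed : A ⊆ C}. Closed sets containing A: {56, 57, 58, 59}.
Intersecting these: cl(A) = {56, 57, 58, 59}.
∂A = cl(A) ∖ int(A) = {56, 57, 58, 59} ∖ {57, 58, 59} = {56}.


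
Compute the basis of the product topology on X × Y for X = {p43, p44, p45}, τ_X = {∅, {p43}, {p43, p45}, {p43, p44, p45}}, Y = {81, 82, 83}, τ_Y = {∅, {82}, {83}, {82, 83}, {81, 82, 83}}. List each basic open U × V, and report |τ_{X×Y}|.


Basis B = {∅ × ∅, {p43} × {82}, {p43} × {83}, {p43} × {82, 83}, {p43, p45} × {82}, {p43, p45} × {83}, {p43} × {81, 82, 83}, {p43, p44, p45} × {82}, {p43, p44, p45} × {83}, {p43, p45} × {82, 83}, {p43, p45} × {81, 82, 83}, {p43, p44, p45} × {82, 83}, {p43, p44, p45} × {81, 82, 83}}; |τ_{X×Y}| = 30.

Enumerate products U × V with U ∈ τ_X, V ∈ τ_Y (deduplicated):
  ∅ × ∅ = {} (∅)
  {p43} × {82} = {(p43,82)}
  {p43} × {83} = {(p43,83)}
  {p43} × {82, 83} = {(p43,82), (p43,83)}
  {p43, p45} × {82} = {(p43,82), (p45,82)}
  {p43, p45} × {83} = {(p43,83), (p45,83)}
  {p43} × {81, 82, 83} = {(p43,81), (p43,82), (p43,83)}
  {p43, p44, p45} × {82} = {(p43,82), (p44,82), (p45,82)}
  {p43, p44, p45} × {83} = {(p43,83), (p44,83), (p45,83)}
  {p43, p45} × {82, 83} = {(p43,82), (p43,83), (p45,82), (p45,83)}
  {p43, p45} × {81, 82, 83} = {(p43,81), (p43,82), (p43,83), (p45,81), (p45,82), (p45,83)}
  {p43, p44, p45} × {82, 83} = {(p43,82), (p43,83), (p44,82), (p44,83), (p45,82), (p45,83)}
  {p43, p44, p45} × {81, 82, 83} = {(p43,81), (p43,82), (p43,83), (p44,81), (p44,82), (p44,83), (p45,81), (p45,82), (p45,83)}
These 13 distinct sets form the basis B.
Close under arbitrary unions to get τ_{X×Y}; counting gives |τ_{X×Y}| = 30.


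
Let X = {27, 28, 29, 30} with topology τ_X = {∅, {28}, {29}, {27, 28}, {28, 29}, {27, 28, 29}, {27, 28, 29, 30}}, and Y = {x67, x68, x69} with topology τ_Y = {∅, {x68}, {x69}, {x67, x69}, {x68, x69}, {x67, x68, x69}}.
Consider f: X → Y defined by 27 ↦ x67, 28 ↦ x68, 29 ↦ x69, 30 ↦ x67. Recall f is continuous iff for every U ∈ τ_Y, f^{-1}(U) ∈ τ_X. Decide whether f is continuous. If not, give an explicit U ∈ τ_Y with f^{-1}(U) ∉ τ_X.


f is NOT continuous.

Compute f^{-1}(U) for each U ∈ τ_Y:
  U = ∅: f^{-1}(U) = ∅ ∈ τ_X ✓.
  U = {x68}: f^{-1}(U) = {28} ∈ τ_X ✓.
  U = {x69}: f^{-1}(U) = {29} ∈ τ_X ✓.
  U = {x67, x69}: f^{-1}(U) = {27, 29, 30} ∉ τ_X ✗.
  U = {x68, x69}: f^{-1}(U) = {28, 29} ∈ τ_X ✓.
  U = {x67, x68, x69}: f^{-1}(U) = {27, 28, 29, 30} ∈ τ_X ✓.
Found U = {x67, x69} with f^{-1}(U) = {27, 29, 30} not in τ_X. Therefore f is NOT continuous.


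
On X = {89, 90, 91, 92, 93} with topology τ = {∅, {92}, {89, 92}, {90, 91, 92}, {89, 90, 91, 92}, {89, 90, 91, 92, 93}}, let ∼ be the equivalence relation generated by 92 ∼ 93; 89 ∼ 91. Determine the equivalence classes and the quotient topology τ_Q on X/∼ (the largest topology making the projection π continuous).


X/∼ = {[89=91], [90], [92=93]}; |τ_Q| = 2.

Equivalence classes: [89=91], [90], [92=93].
Quotient map π: X → X/∼ sends 89 ↦ [89=91], 90 ↦ [90], 91 ↦ [89=91], 92 ↦ [92=93], 93 ↦ [92=93].
For each subset V ⊆ X/∼, compute π^{-1}(V) ⊆ X and check whether π^{-1}(V) ∈ τ. V is open in τ_Q iff π^{-1}(V) ∈ τ.
  V = {}: π^{-1}(V) = ∅ ∈ τ ✓.
  V = {[89=91]}: π^{-1}(V) = {89, 91} ∉ τ ✗.
  V = {[90]}: π^{-1}(V) = {90} ∉ τ ✗.
  V = {[89=91], [90]}: π^{-1}(V) = {89, 90, 91} ∉ τ ✗.
  V = {[92=93]}: π^{-1}(V) = {92, 93} ∉ τ ✗.
  V = {[89=91], [92=93]}: π^{-1}(V) = {89, 91, 92, 93} ∉ τ ✗.
  V = {[90], [92=93]}: π^{-1}(V) = {90, 92, 93} ∉ τ ✗.
  V = {[89=91], [90], [92=93]}: π^{-1}(V) = {89, 90, 91, 92, 93} ∈ τ ✓.
Open sets in the quotient: τ_Q = {{}, {[89=91], [90], [92=93]}} (2 elements).


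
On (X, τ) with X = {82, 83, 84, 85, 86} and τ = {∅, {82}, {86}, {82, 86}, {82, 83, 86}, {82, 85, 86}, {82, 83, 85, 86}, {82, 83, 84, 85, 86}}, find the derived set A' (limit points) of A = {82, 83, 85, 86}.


A' = {83, 84, 85}

For each x ∈ X, list the open sets U ∈ τ with x ∈ U, then check whether U ∩ (A ∖ {x}) ≠ ∅ for every such U.
  x = 82: open {82} ∋ x has {82} ∩ (A ∖ {82}) = ∅, so x is NOT a limit point.
  x = 83: opens ∋ x are {82, 83, 86}, {82, 83, 85, 86}, {82, 83, 84, 85, 86}; each meets A ∖ {83}, so x IS a limit point.
  x = 84: opens ∋ x are {82, 83, 84, 85, 86}; each meets A ∖ {84}, so x IS a limit point.
  x = 85: opens ∋ x are {82, 85, 86}, {82, 83, 85, 86}, {82, 83, 84, 85, 86}; each meets A ∖ {85}, so x IS a limit point.
  x = 86: open {86} ∋ x has {86} ∩ (A ∖ {86}) = ∅, so x is NOT a limit point.
Collecting: A' = {83, 84, 85}.


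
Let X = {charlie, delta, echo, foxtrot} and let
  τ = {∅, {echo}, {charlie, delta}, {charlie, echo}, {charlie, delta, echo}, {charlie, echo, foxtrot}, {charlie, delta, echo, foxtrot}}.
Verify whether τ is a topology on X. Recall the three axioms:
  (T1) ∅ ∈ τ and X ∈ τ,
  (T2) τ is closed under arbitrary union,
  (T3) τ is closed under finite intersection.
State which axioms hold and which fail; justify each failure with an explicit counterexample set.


τ is NOT a topology on X.

Axiom (T1): ∅ ∈ τ? Yes; X ∈ τ? Yes.
Axiom (T2/T3): check pairwise unions and intersections of members of τ.
Counterexample for (T3): {charlie, delta} ∩ {charlie, echo} = {charlie} ∉ τ. Therefore τ is NOT a topology.


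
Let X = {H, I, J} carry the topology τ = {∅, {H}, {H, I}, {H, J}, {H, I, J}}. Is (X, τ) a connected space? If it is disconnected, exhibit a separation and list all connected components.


(X, τ) is connected.

Find clopen sets (U ∈ τ with X ∖ U ∈ τ):
  U = ∅, X ∖ U = {H, I, J} — both open, so U is clopen.
  U = {H, I, J}, X ∖ U = ∅ — both open, so U is clopen.
Only trivial clopens (∅ and X) exist, so (X, τ) is connected.
Compute connected components by grouping points that agree on all clopens:
  component: {H, I, J}


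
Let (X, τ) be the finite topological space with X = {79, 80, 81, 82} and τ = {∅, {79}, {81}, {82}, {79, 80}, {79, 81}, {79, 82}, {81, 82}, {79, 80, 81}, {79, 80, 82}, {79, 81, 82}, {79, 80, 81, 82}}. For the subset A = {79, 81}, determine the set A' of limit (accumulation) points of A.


A' = {80}

For each x ∈ X, list the open sets U ∈ τ with x ∈ U, then check whether U ∩ (A ∖ {x}) ≠ ∅ for every such U.
  x = 79: open {79} ∋ x has {79} ∩ (A ∖ {79}) = ∅, so x is NOT a limit point.
  x = 80: opens ∋ x are {79, 80}, {79, 80, 81}, {79, 80, 82}, {79, 80, 81, 82}; each meets A ∖ {80}, so x IS a limit point.
  x = 81: open {81} ∋ x has {81} ∩ (A ∖ {81}) = ∅, so x is NOT a limit point.
  x = 82: open {82} ∋ x has {82} ∩ (A ∖ {82}) = ∅, so x is NOT a limit point.
Collecting: A' = {80}.


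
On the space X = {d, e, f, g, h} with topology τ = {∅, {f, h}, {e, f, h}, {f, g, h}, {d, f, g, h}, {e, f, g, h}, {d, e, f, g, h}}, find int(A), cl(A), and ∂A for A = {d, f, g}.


int(A) = ∅, cl(A) = {d, e, f, g, h}, ∂A = {d, e, f, g, h}.

Closed sets in (X, τ) are complements of opens:
  closed(X, τ) = {∅, {d}, {e}, {d, e}, {d, g}, {d, e, g}, {d, e, f, g, h}}.
int(A) = ⋃ {U ∈ τ : U ⊆ A}. Opens contained in A: ∅.
Taking the union of these: int(A) = ∅.
cl(A) = ⋂ {C closed : A ⊆ C}. Closed sets containing A: {d, e, f, g, h}.
Intersecting these: cl(A) = {d, e, f, g, h}.
∂A = cl(A) ∖ int(A) = {d, e, f, g, h} ∖ ∅ = {d, e, f, g, h}.


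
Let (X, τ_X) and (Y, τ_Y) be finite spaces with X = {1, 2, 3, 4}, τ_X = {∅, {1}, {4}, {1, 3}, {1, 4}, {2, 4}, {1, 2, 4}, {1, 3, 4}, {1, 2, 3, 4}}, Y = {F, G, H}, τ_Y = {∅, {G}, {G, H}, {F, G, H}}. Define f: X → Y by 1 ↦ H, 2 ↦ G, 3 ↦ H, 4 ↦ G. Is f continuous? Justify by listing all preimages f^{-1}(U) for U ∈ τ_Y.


f IS continuous.

Compute f^{-1}(U) for each U ∈ τ_Y:
  U = ∅: f^{-1}(U) = ∅ ∈ τ_X ✓.
  U = {G}: f^{-1}(U) = {2, 4} ∈ τ_X ✓.
  U = {G, H}: f^{-1}(U) = {1, 2, 3, 4} ∈ τ_X ✓.
  U = {F, G, H}: f^{-1}(U) = {1, 2, 3, 4} ∈ τ_X ✓.
Every preimage lies in τ_X, so f IS continuous.


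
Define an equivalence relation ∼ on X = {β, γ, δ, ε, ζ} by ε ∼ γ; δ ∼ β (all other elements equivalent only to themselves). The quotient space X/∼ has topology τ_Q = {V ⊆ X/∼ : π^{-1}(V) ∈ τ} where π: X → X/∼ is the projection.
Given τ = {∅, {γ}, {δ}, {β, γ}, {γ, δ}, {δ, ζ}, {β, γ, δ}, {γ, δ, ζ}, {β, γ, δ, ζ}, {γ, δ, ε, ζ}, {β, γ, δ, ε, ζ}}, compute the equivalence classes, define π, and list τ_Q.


X/∼ = {[β=δ], [γ=ε], [ζ]}; |τ_Q| = 2.

Equivalence classes: [β=δ], [γ=ε], [ζ].
Quotient map π: X → X/∼ sends β ↦ [β=δ], γ ↦ [γ=ε], δ ↦ [β=δ], ε ↦ [γ=ε], ζ ↦ [ζ].
For each subset V ⊆ X/∼, compute π^{-1}(V) ⊆ X and check whether π^{-1}(V) ∈ τ. V is open in τ_Q iff π^{-1}(V) ∈ τ.
  V = {}: π^{-1}(V) = ∅ ∈ τ ✓.
  V = {[β=δ]}: π^{-1}(V) = {β, δ} ∉ τ ✗.
  V = {[γ=ε]}: π^{-1}(V) = {γ, ε} ∉ τ ✗.
  V = {[β=δ], [γ=ε]}: π^{-1}(V) = {β, γ, δ, ε} ∉ τ ✗.
  V = {[ζ]}: π^{-1}(V) = {ζ} ∉ τ ✗.
  V = {[β=δ], [ζ]}: π^{-1}(V) = {β, δ, ζ} ∉ τ ✗.
  V = {[γ=ε], [ζ]}: π^{-1}(V) = {γ, ε, ζ} ∉ τ ✗.
  V = {[β=δ], [γ=ε], [ζ]}: π^{-1}(V) = {β, γ, δ, ε, ζ} ∈ τ ✓.
Open sets in the quotient: τ_Q = {{}, {[β=δ], [γ=ε], [ζ]}} (2 elements).


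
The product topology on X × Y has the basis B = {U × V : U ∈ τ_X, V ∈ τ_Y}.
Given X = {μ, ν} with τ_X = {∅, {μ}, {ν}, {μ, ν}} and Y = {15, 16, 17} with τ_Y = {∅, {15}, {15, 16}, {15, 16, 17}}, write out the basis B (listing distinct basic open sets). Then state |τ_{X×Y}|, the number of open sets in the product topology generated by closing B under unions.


Basis B = {∅ × ∅, {μ} × {15}, {ν} × {15}, {μ} × {15, 16}, {μ, ν} × {15}, {ν} × {15, 16}, {μ} × {15, 16, 17}, {ν} × {15, 16, 17}, {μ, ν} × {15, 16}, {μ, ν} × {15, 16, 17}}; |τ_{X×Y}| = 16.

Enumerate products U × V with U ∈ τ_X, V ∈ τ_Y (deduplicated):
  ∅ × ∅ = {} (∅)
  {μ} × {15} = {(μ,15)}
  {ν} × {15} = {(ν,15)}
  {μ} × {15, 16} = {(μ,15), (μ,16)}
  {μ, ν} × {15} = {(μ,15), (ν,15)}
  {ν} × {15, 16} = {(ν,15), (ν,16)}
  {μ} × {15, 16, 17} = {(μ,15), (μ,16), (μ,17)}
  {ν} × {15, 16, 17} = {(ν,15), (ν,16), (ν,17)}
  {μ, ν} × {15, 16} = {(μ,15), (μ,16), (ν,15), (ν,16)}
  {μ, ν} × {15, 16, 17} = {(μ,15), (μ,16), (μ,17), (ν,15), (ν,16), (ν,17)}
These 10 distinct sets form the basis B.
Close under arbitrary unions to get τ_{X×Y}; counting gives |τ_{X×Y}| = 16.


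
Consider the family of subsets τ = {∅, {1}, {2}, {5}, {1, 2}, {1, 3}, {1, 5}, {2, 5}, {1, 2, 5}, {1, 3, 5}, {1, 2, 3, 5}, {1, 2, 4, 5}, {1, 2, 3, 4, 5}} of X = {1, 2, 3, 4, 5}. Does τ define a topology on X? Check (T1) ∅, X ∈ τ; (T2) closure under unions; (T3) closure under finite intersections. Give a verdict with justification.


τ is NOT a topology on X.

Axiom (T1): ∅ ∈ τ? Yes; X ∈ τ? Yes.
Axiom (T2/T3): check pairwise unions and intersections of members of τ.
Counterexample for (T2): {2} ∪ {1, 3} = {1, 2, 3} ∉ τ. Therefore τ is NOT a topology.


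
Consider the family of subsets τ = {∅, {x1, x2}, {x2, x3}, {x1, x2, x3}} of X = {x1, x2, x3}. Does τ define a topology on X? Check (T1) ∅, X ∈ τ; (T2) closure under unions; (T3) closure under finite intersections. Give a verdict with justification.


τ is NOT a topology on X.

Axiom (T1): ∅ ∈ τ? Yes; X ∈ τ? Yes.
Axiom (T2/T3): check pairwise unions and intersections of members of τ.
Counterexample for (T3): {x1, x2} ∩ {x2, x3} = {x2} ∉ τ. Therefore τ is NOT a topology.


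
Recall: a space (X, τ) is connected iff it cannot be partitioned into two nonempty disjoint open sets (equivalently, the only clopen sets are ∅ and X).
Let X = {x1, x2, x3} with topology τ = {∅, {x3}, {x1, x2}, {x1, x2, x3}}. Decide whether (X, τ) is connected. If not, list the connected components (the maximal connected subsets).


(X, τ) is disconnected; components = [{x3}, {x1, x2}].

Find clopen sets (U ∈ τ with X ∖ U ∈ τ):
  U = ∅, X ∖ U = {x1, x2, x3} — both open, so U is clopen.
  U = {x3}, X ∖ U = {x1, x2} — both open, so U is clopen.
  U = {x1, x2}, X ∖ U = {x3} — both open, so U is clopen.
  U = {x1, x2, x3}, X ∖ U = ∅ — both open, so U is clopen.
Nontrivial clopen(s) exist: e.g. {x1, x2}. So (X, τ) is disconnected.
Compute connected components by grouping points that agree on all clopens:
  component: {x3}
  component: {x1, x2}


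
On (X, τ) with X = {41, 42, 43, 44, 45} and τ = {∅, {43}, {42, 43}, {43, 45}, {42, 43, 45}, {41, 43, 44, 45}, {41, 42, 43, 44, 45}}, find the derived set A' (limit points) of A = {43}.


A' = {41, 42, 44, 45}

For each x ∈ X, list the open sets U ∈ τ with x ∈ U, then check whether U ∩ (A ∖ {x}) ≠ ∅ for every such U.
  x = 41: opens ∋ x are {41, 43, 44, 45}, {41, 42, 43, 44, 45}; each meets A ∖ {41}, so x IS a limit point.
  x = 42: opens ∋ x are {42, 43}, {42, 43, 45}, {41, 42, 43, 44, 45}; each meets A ∖ {42}, so x IS a limit point.
  x = 43: open {43} ∋ x has {43} ∩ (A ∖ {43}) = ∅, so x is NOT a limit point.
  x = 44: opens ∋ x are {41, 43, 44, 45}, {41, 42, 43, 44, 45}; each meets A ∖ {44}, so x IS a limit point.
  x = 45: opens ∋ x are {43, 45}, {42, 43, 45}, {41, 43, 44, 45}, {41, 42, 43, 44, 45}; each meets A ∖ {45}, so x IS a limit point.
Collecting: A' = {41, 42, 44, 45}.


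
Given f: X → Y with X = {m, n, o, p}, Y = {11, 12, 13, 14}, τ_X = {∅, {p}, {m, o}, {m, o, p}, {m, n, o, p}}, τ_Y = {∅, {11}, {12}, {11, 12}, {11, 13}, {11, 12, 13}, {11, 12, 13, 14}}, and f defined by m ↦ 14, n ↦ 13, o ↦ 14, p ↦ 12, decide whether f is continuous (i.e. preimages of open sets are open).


f is NOT continuous.

Compute f^{-1}(U) for each U ∈ τ_Y:
  U = ∅: f^{-1}(U) = ∅ ∈ τ_X ✓.
  U = {11}: f^{-1}(U) = ∅ ∈ τ_X ✓.
  U = {12}: f^{-1}(U) = {p} ∈ τ_X ✓.
  U = {11, 12}: f^{-1}(U) = {p} ∈ τ_X ✓.
  U = {11, 13}: f^{-1}(U) = {n} ∉ τ_X ✗.
  U = {11, 12, 13}: f^{-1}(U) = {n, p} ∉ τ_X ✗.
  U = {11, 12, 13, 14}: f^{-1}(U) = {m, n, o, p} ∈ τ_X ✓.
Found U = {11, 13} with f^{-1}(U) = {n} not in τ_X. Therefore f is NOT continuous.


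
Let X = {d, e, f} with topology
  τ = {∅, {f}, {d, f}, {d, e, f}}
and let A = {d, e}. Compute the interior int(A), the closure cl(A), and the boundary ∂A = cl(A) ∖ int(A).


int(A) = ∅, cl(A) = {d, e}, ∂A = {d, e}.

Closed sets in (X, τ) are complements of opens:
  closed(X, τ) = {∅, {e}, {d, e}, {d, e, f}}.
int(A) = ⋃ {U ∈ τ : U ⊆ A}. Opens contained in A: ∅.
Taking the union of these: int(A) = ∅.
cl(A) = ⋂ {C closed : A ⊆ C}. Closed sets containing A: {d, e}, {d, e, f}.
Intersecting these: cl(A) = {d, e}.
∂A = cl(A) ∖ int(A) = {d, e} ∖ ∅ = {d, e}.


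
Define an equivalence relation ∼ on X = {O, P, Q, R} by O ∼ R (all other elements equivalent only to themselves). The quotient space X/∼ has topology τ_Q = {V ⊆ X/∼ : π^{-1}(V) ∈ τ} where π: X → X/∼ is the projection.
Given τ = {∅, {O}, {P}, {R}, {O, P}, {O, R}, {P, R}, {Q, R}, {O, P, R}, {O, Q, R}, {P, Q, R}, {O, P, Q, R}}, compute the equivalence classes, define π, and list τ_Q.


X/∼ = {[O=R], [P], [Q]}; |τ_Q| = 6.

Equivalence classes: [O=R], [P], [Q].
Quotient map π: X → X/∼ sends O ↦ [O=R], P ↦ [P], Q ↦ [Q], R ↦ [O=R].
For each subset V ⊆ X/∼, compute π^{-1}(V) ⊆ X and check whether π^{-1}(V) ∈ τ. V is open in τ_Q iff π^{-1}(V) ∈ τ.
  V = {}: π^{-1}(V) = ∅ ∈ τ ✓.
  V = {[O=R]}: π^{-1}(V) = {O, R} ∈ τ ✓.
  V = {[P]}: π^{-1}(V) = {P} ∈ τ ✓.
  V = {[O=R], [P]}: π^{-1}(V) = {O, P, R} ∈ τ ✓.
  V = {[Q]}: π^{-1}(V) = {Q} ∉ τ ✗.
  V = {[O=R], [Q]}: π^{-1}(V) = {O, Q, R} ∈ τ ✓.
  V = {[P], [Q]}: π^{-1}(V) = {P, Q} ∉ τ ✗.
  V = {[O=R], [P], [Q]}: π^{-1}(V) = {O, P, Q, R} ∈ τ ✓.
Open sets in the quotient: τ_Q = {{}, {[O=R]}, {[P]}, {[O=R], [P]}, {[O=R], [Q]}, {[O=R], [P], [Q]}} (6 elements).


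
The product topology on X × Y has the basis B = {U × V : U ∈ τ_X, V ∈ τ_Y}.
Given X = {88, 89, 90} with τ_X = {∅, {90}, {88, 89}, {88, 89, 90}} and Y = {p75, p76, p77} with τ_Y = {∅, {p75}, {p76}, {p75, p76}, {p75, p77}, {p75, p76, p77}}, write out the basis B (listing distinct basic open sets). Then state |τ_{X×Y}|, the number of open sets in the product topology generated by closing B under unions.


Basis B = {∅ × ∅, {90} × {p75}, {90} × {p76}, {88, 89} × {p75}, {88, 89} × {p76}, {90} × {p75, p76}, {90} × {p75, p77}, {88, 89, 90} × {p75}, {88, 89, 90} × {p76}, {90} × {p75, p76, p77}, {88, 89} × {p75, p76}, {88, 89} × {p75, p77}, {88, 89} × {p75, p76, p77}, {88, 89, 90} × {p75, p76}, {88, 89, 90} × {p75, p77}, {88, 89, 90} × {p75, p76, p77}}; |τ_{X×Y}| = 36.

Enumerate products U × V with U ∈ τ_X, V ∈ τ_Y (deduplicated):
  ∅ × ∅ = {} (∅)
  {90} × {p75} = {(90,p75)}
  {90} × {p76} = {(90,p76)}
  {88, 89} × {p75} = {(88,p75), (89,p75)}
  {88, 89} × {p76} = {(88,p76), (89,p76)}
  {90} × {p75, p76} = {(90,p75), (90,p76)}
  {90} × {p75, p77} = {(90,p75), (90,p77)}
  {88, 89, 90} × {p75} = {(88,p75), (89,p75), (90,p75)}
  {88, 89, 90} × {p76} = {(88,p76), (89,p76), (90,p76)}
  {90} × {p75, p76, p77} = {(90,p75), (90,p76), (90,p77)}
  {88, 89} × {p75, p76} = {(88,p75), (88,p76), (89,p75), (89,p76)}
  {88, 89} × {p75, p77} = {(88,p75), (88,p77), (89,p75), (89,p77)}
  {88, 89} × {p75, p76, p77} = {(88,p75), (88,p76), (88,p77), (89,p75), (89,p76), (89,p77)}
  {88, 89, 90} × {p75, p76} = {(88,p75), (88,p76), (89,p75), (89,p76), (90,p75), (90,p76)}
  {88, 89, 90} × {p75, p77} = {(88,p75), (88,p77), (89,p75), (89,p77), (90,p75), (90,p77)}
  {88, 89, 90} × {p75, p76, p77} = {(88,p75), (88,p76), (88,p77), (89,p75), (89,p76), (89,p77), (90,p75), (90,p76), (90,p77)}
These 16 distinct sets form the basis B.
Close under arbitrary unions to get τ_{X×Y}; counting gives |τ_{X×Y}| = 36.


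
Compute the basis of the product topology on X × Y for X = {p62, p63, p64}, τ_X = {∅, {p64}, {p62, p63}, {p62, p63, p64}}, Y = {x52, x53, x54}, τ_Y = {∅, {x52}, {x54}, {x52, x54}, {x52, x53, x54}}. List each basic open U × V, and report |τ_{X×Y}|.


Basis B = {∅ × ∅, {p64} × {x52}, {p64} × {x54}, {p62, p63} × {x52}, {p62, p63} × {x54}, {p64} × {x52, x54}, {p62, p63, p64} × {x52}, {p62, p63, p64} × {x54}, {p64} × {x52, x53, x54}, {p62, p63} × {x52, x54}, {p62, p63} × {x52, x53, x54}, {p62, p63, p64} × {x52, x54}, {p62, p63, p64} × {x52, x53, x54}}; |τ_{X×Y}| = 25.

Enumerate products U × V with U ∈ τ_X, V ∈ τ_Y (deduplicated):
  ∅ × ∅ = {} (∅)
  {p64} × {x52} = {(p64,x52)}
  {p64} × {x54} = {(p64,x54)}
  {p62, p63} × {x52} = {(p62,x52), (p63,x52)}
  {p62, p63} × {x54} = {(p62,x54), (p63,x54)}
  {p64} × {x52, x54} = {(p64,x52), (p64,x54)}
  {p62, p63, p64} × {x52} = {(p62,x52), (p63,x52), (p64,x52)}
  {p62, p63, p64} × {x54} = {(p62,x54), (p63,x54), (p64,x54)}
  {p64} × {x52, x53, x54} = {(p64,x52), (p64,x53), (p64,x54)}
  {p62, p63} × {x52, x54} = {(p62,x52), (p62,x54), (p63,x52), (p63,x54)}
  {p62, p63} × {x52, x53, x54} = {(p62,x52), (p62,x53), (p62,x54), (p63,x52), (p63,x53), (p63,x54)}
  {p62, p63, p64} × {x52, x54} = {(p62,x52), (p62,x54), (p63,x52), (p63,x54), (p64,x52), (p64,x54)}
  {p62, p63, p64} × {x52, x53, x54} = {(p62,x52), (p62,x53), (p62,x54), (p63,x52), (p63,x53), (p63,x54), (p64,x52), (p64,x53), (p64,x54)}
These 13 distinct sets form the basis B.
Close under arbitrary unions to get τ_{X×Y}; counting gives |τ_{X×Y}| = 25.


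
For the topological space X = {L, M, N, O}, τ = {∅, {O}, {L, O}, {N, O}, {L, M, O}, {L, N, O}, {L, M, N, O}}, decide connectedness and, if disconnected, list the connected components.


(X, τ) is connected.

Find clopen sets (U ∈ τ with X ∖ U ∈ τ):
  U = ∅, X ∖ U = {L, M, N, O} — both open, so U is clopen.
  U = {L, M, N, O}, X ∖ U = ∅ — both open, so U is clopen.
Only trivial clopens (∅ and X) exist, so (X, τ) is connected.
Compute connected components by grouping points that agree on all clopens:
  component: {L, M, N, O}


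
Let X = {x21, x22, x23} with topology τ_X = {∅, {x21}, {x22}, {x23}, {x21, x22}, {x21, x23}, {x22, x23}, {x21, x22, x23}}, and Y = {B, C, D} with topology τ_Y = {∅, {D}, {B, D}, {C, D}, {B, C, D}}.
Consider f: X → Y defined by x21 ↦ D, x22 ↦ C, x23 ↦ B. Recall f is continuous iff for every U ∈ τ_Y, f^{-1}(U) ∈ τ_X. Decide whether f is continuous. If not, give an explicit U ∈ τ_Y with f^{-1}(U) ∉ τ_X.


f IS continuous.

Compute f^{-1}(U) for each U ∈ τ_Y:
  U = ∅: f^{-1}(U) = ∅ ∈ τ_X ✓.
  U = {D}: f^{-1}(U) = {x21} ∈ τ_X ✓.
  U = {B, D}: f^{-1}(U) = {x21, x23} ∈ τ_X ✓.
  U = {C, D}: f^{-1}(U) = {x21, x22} ∈ τ_X ✓.
  U = {B, C, D}: f^{-1}(U) = {x21, x22, x23} ∈ τ_X ✓.
Every preimage lies in τ_X, so f IS continuous.


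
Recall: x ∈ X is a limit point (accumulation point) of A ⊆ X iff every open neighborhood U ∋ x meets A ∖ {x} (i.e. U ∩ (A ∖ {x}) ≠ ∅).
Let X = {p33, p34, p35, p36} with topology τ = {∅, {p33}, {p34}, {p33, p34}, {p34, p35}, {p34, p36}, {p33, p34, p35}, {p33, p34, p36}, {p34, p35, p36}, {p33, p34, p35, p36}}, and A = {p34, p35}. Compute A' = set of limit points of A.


A' = {p35, p36}

For each x ∈ X, list the open sets U ∈ τ with x ∈ U, then check whether U ∩ (A ∖ {x}) ≠ ∅ for every such U.
  x = p33: open {p33} ∋ x has {p33} ∩ (A ∖ {p33}) = ∅, so x is NOT a limit point.
  x = p34: open {p34} ∋ x has {p34} ∩ (A ∖ {p34}) = ∅, so x is NOT a limit point.
  x = p35: opens ∋ x are {p34, p35}, {p33, p34, p35}, {p34, p35, p36}, {p33, p34, p35, p36}; each meets A ∖ {p35}, so x IS a limit point.
  x = p36: opens ∋ x are {p34, p36}, {p33, p34, p36}, {p34, p35, p36}, {p33, p34, p35, p36}; each meets A ∖ {p36}, so x IS a limit point.
Collecting: A' = {p35, p36}.


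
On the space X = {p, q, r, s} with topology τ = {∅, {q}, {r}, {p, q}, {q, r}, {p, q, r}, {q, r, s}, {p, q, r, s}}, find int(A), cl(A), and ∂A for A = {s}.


int(A) = ∅, cl(A) = {s}, ∂A = {s}.

Closed sets in (X, τ) are complements of opens:
  closed(X, τ) = {∅, {p}, {s}, {p, s}, {r, s}, {p, q, s}, {p, r, s}, {p, q, r, s}}.
int(A) = ⋃ {U ∈ τ : U ⊆ A}. Opens contained in A: ∅.
Taking the union of these: int(A) = ∅.
cl(A) = ⋂ {C closed : A ⊆ C}. Closed sets containing A: {s}, {p, s}, {r, s}, {p, q, s}, {p, r, s}, {p, q, r, s}.
Intersecting these: cl(A) = {s}.
∂A = cl(A) ∖ int(A) = {s} ∖ ∅ = {s}.


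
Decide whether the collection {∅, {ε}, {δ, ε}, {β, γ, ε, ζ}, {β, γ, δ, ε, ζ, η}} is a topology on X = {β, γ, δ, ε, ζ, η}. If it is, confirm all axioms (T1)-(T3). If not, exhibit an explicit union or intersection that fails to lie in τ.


τ is NOT a topology on X.

Axiom (T1): ∅ ∈ τ? Yes; X ∈ τ? Yes.
Axiom (T2/T3): check pairwise unions and intersections of members of τ.
Counterexample for (T2): {δ, ε} ∪ {β, γ, ε, ζ} = {β, γ, δ, ε, ζ} ∉ τ. Therefore τ is NOT a topology.


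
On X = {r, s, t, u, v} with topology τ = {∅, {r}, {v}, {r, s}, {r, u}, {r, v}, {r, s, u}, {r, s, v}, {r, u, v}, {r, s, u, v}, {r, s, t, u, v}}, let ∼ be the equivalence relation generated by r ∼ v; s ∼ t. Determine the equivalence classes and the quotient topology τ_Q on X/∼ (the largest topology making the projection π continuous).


X/∼ = {[r=v], [s=t], [u]}; |τ_Q| = 4.

Equivalence classes: [r=v], [s=t], [u].
Quotient map π: X → X/∼ sends r ↦ [r=v], s ↦ [s=t], t ↦ [s=t], u ↦ [u], v ↦ [r=v].
For each subset V ⊆ X/∼, compute π^{-1}(V) ⊆ X and check whether π^{-1}(V) ∈ τ. V is open in τ_Q iff π^{-1}(V) ∈ τ.
  V = {}: π^{-1}(V) = ∅ ∈ τ ✓.
  V = {[r=v]}: π^{-1}(V) = {r, v} ∈ τ ✓.
  V = {[s=t]}: π^{-1}(V) = {s, t} ∉ τ ✗.
  V = {[r=v], [s=t]}: π^{-1}(V) = {r, s, t, v} ∉ τ ✗.
  V = {[u]}: π^{-1}(V) = {u} ∉ τ ✗.
  V = {[r=v], [u]}: π^{-1}(V) = {r, u, v} ∈ τ ✓.
  V = {[s=t], [u]}: π^{-1}(V) = {s, t, u} ∉ τ ✗.
  V = {[r=v], [s=t], [u]}: π^{-1}(V) = {r, s, t, u, v} ∈ τ ✓.
Open sets in the quotient: τ_Q = {{}, {[r=v]}, {[r=v], [u]}, {[r=v], [s=t], [u]}} (4 elements).


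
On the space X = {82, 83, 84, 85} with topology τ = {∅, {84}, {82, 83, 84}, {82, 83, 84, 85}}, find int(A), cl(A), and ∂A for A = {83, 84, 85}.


int(A) = {84}, cl(A) = {82, 83, 84, 85}, ∂A = {82, 83, 85}.

Closed sets in (X, τ) are complements of opens:
  closed(X, τ) = {∅, {85}, {82, 83, 85}, {82, 83, 84, 85}}.
int(A) = ⋃ {U ∈ τ : U ⊆ A}. Opens contained in A: ∅, {84}.
Taking the union of these: int(A) = {84}.
cl(A) = ⋂ {C closed : A ⊆ C}. Closed sets containing A: {82, 83, 84, 85}.
Intersecting these: cl(A) = {82, 83, 84, 85}.
∂A = cl(A) ∖ int(A) = {82, 83, 84, 85} ∖ {84} = {82, 83, 85}.


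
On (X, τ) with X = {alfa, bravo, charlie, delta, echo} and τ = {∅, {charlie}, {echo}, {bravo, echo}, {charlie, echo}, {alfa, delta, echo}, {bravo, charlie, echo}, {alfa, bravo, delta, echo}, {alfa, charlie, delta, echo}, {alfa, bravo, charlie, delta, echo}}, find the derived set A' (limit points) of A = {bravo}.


A' = ∅

For each x ∈ X, list the open sets U ∈ τ with x ∈ U, then check whether U ∩ (A ∖ {x}) ≠ ∅ for every such U.
  x = alfa: open {alfa, delta, echo} ∋ x has {alfa, delta, echo} ∩ (A ∖ {alfa}) = ∅, so x is NOT a limit point.
  x = bravo: open {bravo, echo} ∋ x has {bravo, echo} ∩ (A ∖ {bravo}) = ∅, so x is NOT a limit point.
  x = charlie: open {charlie} ∋ x has {charlie} ∩ (A ∖ {charlie}) = ∅, so x is NOT a limit point.
  x = delta: open {alfa, delta, echo} ∋ x has {alfa, delta, echo} ∩ (A ∖ {delta}) = ∅, so x is NOT a limit point.
  x = echo: open {echo} ∋ x has {echo} ∩ (A ∖ {echo}) = ∅, so x is NOT a limit point.
Collecting: A' = ∅.


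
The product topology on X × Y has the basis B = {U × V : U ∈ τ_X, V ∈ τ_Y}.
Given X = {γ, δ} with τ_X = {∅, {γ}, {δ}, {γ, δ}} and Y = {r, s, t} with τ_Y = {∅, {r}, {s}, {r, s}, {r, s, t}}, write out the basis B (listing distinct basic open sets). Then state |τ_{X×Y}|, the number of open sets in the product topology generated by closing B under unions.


Basis B = {∅ × ∅, {γ} × {r}, {γ} × {s}, {δ} × {r}, {δ} × {s}, {γ} × {r, s}, {γ, δ} × {r}, {γ, δ} × {s}, {δ} × {r, s}, {γ} × {r, s, t}, {δ} × {r, s, t}, {γ, δ} × {r, s}, {γ, δ} × {r, s, t}}; |τ_{X×Y}| = 25.

Enumerate products U × V with U ∈ τ_X, V ∈ τ_Y (deduplicated):
  ∅ × ∅ = {} (∅)
  {γ} × {r} = {(γ,r)}
  {γ} × {s} = {(γ,s)}
  {δ} × {r} = {(δ,r)}
  {δ} × {s} = {(δ,s)}
  {γ} × {r, s} = {(γ,r), (γ,s)}
  {γ, δ} × {r} = {(γ,r), (δ,r)}
  {γ, δ} × {s} = {(γ,s), (δ,s)}
  {δ} × {r, s} = {(δ,r), (δ,s)}
  {γ} × {r, s, t} = {(γ,r), (γ,s), (γ,t)}
  {δ} × {r, s, t} = {(δ,r), (δ,s), (δ,t)}
  {γ, δ} × {r, s} = {(γ,r), (γ,s), (δ,r), (δ,s)}
  {γ, δ} × {r, s, t} = {(γ,r), (γ,s), (γ,t), (δ,r), (δ,s), (δ,t)}
These 13 distinct sets form the basis B.
Close under arbitrary unions to get τ_{X×Y}; counting gives |τ_{X×Y}| = 25.


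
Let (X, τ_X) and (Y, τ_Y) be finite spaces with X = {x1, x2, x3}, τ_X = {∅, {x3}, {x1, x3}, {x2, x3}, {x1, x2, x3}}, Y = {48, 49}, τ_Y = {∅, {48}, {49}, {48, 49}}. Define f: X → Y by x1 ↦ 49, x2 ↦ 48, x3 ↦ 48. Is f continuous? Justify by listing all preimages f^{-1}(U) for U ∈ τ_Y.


f is NOT continuous.

Compute f^{-1}(U) for each U ∈ τ_Y:
  U = ∅: f^{-1}(U) = ∅ ∈ τ_X ✓.
  U = {48}: f^{-1}(U) = {x2, x3} ∈ τ_X ✓.
  U = {49}: f^{-1}(U) = {x1} ∉ τ_X ✗.
  U = {48, 49}: f^{-1}(U) = {x1, x2, x3} ∈ τ_X ✓.
Found U = {49} with f^{-1}(U) = {x1} not in τ_X. Therefore f is NOT continuous.


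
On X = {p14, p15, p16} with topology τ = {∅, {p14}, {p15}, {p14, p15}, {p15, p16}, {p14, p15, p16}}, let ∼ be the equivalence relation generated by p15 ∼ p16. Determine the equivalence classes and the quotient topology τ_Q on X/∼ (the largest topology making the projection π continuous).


X/∼ = {[p14], [p15=p16]}; |τ_Q| = 4.

Equivalence classes: [p14], [p15=p16].
Quotient map π: X → X/∼ sends p14 ↦ [p14], p15 ↦ [p15=p16], p16 ↦ [p15=p16].
For each subset V ⊆ X/∼, compute π^{-1}(V) ⊆ X and check whether π^{-1}(V) ∈ τ. V is open in τ_Q iff π^{-1}(V) ∈ τ.
  V = {}: π^{-1}(V) = ∅ ∈ τ ✓.
  V = {[p14]}: π^{-1}(V) = {p14} ∈ τ ✓.
  V = {[p15=p16]}: π^{-1}(V) = {p15, p16} ∈ τ ✓.
  V = {[p14], [p15=p16]}: π^{-1}(V) = {p14, p15, p16} ∈ τ ✓.
Open sets in the quotient: τ_Q = {{}, {[p14]}, {[p15=p16]}, {[p14], [p15=p16]}} (4 elements).


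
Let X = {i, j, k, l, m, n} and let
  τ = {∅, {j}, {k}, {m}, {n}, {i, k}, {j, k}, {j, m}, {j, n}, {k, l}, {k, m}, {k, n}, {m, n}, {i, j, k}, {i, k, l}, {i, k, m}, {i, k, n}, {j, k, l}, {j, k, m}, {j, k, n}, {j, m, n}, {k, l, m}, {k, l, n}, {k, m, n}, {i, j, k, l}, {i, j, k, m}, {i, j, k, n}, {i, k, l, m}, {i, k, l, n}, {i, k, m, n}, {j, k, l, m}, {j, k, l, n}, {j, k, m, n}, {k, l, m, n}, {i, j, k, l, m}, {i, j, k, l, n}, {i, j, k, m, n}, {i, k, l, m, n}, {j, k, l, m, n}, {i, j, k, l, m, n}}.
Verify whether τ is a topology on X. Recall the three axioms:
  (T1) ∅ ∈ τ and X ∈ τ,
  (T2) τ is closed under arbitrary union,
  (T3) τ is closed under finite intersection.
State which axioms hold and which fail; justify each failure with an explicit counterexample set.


τ IS a topology on X.

Axiom (T1): ∅ ∈ τ? Yes; X ∈ τ? Yes.
Axiom (T2/T3): check pairwise unions and intersections of members of τ.
All pairwise intersections and unions checked — each lies in τ. Therefore τ satisfies (T1), (T2), (T3): it IS a topology on X.
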